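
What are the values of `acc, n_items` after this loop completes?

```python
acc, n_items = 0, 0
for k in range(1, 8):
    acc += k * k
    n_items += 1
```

Sum of squares and count
`acc, n_items` takes the values: (0, 0) → (1, 0) → (1, 1) → (5, 1) → (5, 2) → (14, 2) → (14, 3) → (30, 3) → (30, 4) → (55, 4) → (55, 5) → (91, 5) → (91, 6) → (140, 6) → (140, 7)

Answer: 140, 7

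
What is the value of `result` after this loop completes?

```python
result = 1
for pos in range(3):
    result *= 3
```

3^3 = 27
`result` takes the values: 1 → 3 → 9 → 27

Answer: 27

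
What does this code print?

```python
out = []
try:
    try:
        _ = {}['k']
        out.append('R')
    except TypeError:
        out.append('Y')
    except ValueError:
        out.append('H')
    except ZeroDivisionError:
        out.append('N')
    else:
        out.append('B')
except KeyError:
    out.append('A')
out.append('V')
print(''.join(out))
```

Execution trace: 'A' (outer except KeyError) → 'V' (after the try/except). Output: AV

Answer: AV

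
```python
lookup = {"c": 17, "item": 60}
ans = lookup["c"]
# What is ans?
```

Trace:
`lookup = {"c": 17, "item": 60}` → lookup = {'c': 17, 'item': 60}
`ans = lookup["c"]` → ans = 17
So ans = 17

Answer: 17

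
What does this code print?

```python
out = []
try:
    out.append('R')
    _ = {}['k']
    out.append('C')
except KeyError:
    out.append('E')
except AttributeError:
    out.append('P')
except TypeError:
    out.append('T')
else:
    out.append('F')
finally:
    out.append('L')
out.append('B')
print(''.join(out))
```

Execution trace: 'R' (try body) → 'E' (except KeyError) → 'L' (finally) → 'B' (after the try/except). Output: RELB

Answer: RELB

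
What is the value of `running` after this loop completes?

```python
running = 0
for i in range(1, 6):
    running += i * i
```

Sum of squares 1² to 5² = 55
`running` takes the values: 0 → 1 → 5 → 14 → 30 → 55

Answer: 55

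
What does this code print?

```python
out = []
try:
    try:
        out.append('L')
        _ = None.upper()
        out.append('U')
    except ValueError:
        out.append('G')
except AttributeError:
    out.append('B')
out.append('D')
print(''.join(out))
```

Execution trace: 'L' (try body) → 'B' (outer except AttributeError) → 'D' (after the try/except). Output: LBD

Answer: LBD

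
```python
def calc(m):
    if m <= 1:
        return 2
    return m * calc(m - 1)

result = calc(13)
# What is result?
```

calc(13) = 13 * 12 * 11 * 10 * 9 * 8 * 7 * 6 * 5 * 4 * 3 * 2 * 2 = 12454041600

Answer: 12454041600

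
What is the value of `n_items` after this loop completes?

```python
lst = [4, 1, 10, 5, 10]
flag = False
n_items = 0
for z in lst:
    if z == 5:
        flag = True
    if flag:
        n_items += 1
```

Count elements after first 5 in [4, 1, 10, 5, 10]
`n_items` takes the values: 0 → 1 → 2

Answer: 2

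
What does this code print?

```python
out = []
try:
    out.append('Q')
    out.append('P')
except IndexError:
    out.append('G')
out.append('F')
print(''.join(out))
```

Execution trace: 'Q' (try body) → 'P' (try body, no exception) → 'F' (after the try/except). Output: QPF

Answer: QPF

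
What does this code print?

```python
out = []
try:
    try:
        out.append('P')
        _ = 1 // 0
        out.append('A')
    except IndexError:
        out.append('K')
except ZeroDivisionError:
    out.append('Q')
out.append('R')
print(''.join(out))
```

Execution trace: 'P' (try body) → 'Q' (outer except ZeroDivisionError) → 'R' (after the try/except). Output: PQR

Answer: PQR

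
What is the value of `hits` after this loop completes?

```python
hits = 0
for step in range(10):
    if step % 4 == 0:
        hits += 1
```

Count numbers divisible by 4 in range(10)
`hits` takes the values: 0 → 1 → 2 → 3

Answer: 3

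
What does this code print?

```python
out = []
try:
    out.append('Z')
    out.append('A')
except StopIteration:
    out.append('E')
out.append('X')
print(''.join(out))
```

Execution trace: 'Z' (try body) → 'A' (try body, no exception) → 'X' (after the try/except). Output: ZAX

Answer: ZAX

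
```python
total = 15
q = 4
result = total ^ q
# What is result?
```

Trace:
`total = 15` → total = 15
`q = 4` → q = 4
`result = total ^ q` → result = 11
So result = 11

Answer: 11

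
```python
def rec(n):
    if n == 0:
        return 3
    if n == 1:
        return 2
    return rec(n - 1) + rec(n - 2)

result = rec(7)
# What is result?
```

Build up from base cases: rec(0)=3, rec(1)=2, rec(2)=5, rec(3)=7, rec(4)=12, rec(5)=19, rec(6)=31, ..., rec(7)=50

Answer: 50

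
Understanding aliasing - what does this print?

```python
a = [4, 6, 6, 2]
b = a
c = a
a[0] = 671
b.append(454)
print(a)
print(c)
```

Key concept: multiple aliases.
Step by step:
`a = [4, 6, 6, 2]` → a = [4, 6, 6, 2]
`b = a` → b = [4, 6, 6, 2] (same object as a)
`c = a` → c = [4, 6, 6, 2] (same object as a, b)
`a[0] = 671` → a = [671, 6, 6, 2] (same object as b, c); b = [671, 6, 6, 2] (same object as a, c); c = [671, 6, 6, 2] (same object as a, b)
`b.append(454)` → a = [671, 6, 6, 2, 454] (same object as b, c); b = [671, 6, 6, 2, 454] (same object as a, c); c = [671, 6, 6, 2, 454] (same object as a, b)
`print(a)` → prints [671, 6, 6, 2, 454]
`print(c)` → prints [671, 6, 6, 2, 454]

Answer:
[671, 6, 6, 2, 454]
[671, 6, 6, 2, 454]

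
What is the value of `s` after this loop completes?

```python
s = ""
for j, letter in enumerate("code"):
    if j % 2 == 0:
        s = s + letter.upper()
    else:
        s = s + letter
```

Uppercase even positions in 'code'
`s` takes the values: "" → "C" → "Co" → "CoD" → "CoDe"

Answer: "CoDe"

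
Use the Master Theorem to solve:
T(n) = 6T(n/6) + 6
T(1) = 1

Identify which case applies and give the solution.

a=6, b=6, f(n)=6. log_6(6) = 1. Since c=0 < 1, Case 1 applies: T(n) = Θ(n^log_b(a)) = O(n).

Answer: O(n) - Case 1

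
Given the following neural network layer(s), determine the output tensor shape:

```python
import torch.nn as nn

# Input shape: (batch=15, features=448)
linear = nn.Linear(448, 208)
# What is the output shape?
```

Input: (15, 448) -> Output: (15, 208)

Answer: (15, 208)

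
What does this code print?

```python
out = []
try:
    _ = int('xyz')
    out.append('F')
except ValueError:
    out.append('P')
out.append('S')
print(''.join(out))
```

Execution trace: 'P' (except ValueError) → 'S' (after the try/except). Output: PS

Answer: PS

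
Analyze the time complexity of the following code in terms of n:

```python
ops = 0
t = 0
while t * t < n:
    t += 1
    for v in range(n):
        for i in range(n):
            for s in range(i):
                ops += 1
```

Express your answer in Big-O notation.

Each loop level contributes: √n × n × n × n. Multiplying the contributions gives O(n^3√n).

Answer: O(n^3√n)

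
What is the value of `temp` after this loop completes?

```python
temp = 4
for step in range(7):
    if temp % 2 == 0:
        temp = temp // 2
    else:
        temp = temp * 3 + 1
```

Collatz-style transformation from 4
`temp` takes the values: 4 → 2 → 1 → 4 → 2 → 1 → 4 → 2

Answer: 2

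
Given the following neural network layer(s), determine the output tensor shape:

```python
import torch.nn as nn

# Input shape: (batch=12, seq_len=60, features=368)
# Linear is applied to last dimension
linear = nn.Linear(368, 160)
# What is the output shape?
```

Input: (12, 60, 368) -> Output: (12, 60, 160)

Answer: (12, 60, 160)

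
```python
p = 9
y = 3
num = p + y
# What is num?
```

Trace:
`p = 9` → p = 9
`y = 3` → y = 3
`num = p + y` → num = 12
So num = 12

Answer: 12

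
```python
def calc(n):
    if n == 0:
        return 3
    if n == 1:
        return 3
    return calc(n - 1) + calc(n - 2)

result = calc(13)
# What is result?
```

Build up from base cases: calc(0)=3, calc(1)=3, calc(2)=6, calc(3)=9, calc(4)=15, calc(5)=24, calc(6)=39, ..., calc(13)=1131

Answer: 1131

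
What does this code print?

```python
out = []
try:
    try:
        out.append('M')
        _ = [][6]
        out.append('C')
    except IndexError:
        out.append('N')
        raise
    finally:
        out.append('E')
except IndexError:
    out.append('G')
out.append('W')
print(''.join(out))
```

Execution trace: 'M' (inner try body) → 'N' (inner except IndexError) → 'E' (inner finally) → 'G' (outer except IndexError) → 'W' (after the try/except). Output: MNEGW

Answer: MNEGW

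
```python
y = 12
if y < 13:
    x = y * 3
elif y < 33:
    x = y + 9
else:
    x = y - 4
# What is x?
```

Trace:
`y = 12` → y = 12
`if y < 13: ...` → y < 13 is True → x = 36
So x = 36

Answer: 36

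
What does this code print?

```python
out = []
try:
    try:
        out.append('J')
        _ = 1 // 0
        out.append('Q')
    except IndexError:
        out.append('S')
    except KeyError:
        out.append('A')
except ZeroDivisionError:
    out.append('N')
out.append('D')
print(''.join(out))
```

Execution trace: 'J' (try body) → 'N' (outer except ZeroDivisionError) → 'D' (after the try/except). Output: JND

Answer: JND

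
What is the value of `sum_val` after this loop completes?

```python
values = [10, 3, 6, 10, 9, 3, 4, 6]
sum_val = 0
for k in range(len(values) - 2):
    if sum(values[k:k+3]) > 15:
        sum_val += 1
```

Count windows with sum > 15
`sum_val` takes the values: 0 → 1 → 2 → 3 → 4 → 5

Answer: 5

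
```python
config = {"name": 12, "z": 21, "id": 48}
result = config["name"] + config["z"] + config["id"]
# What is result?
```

Trace:
`config = {"name": 12, "z": 21, "id": 48}` → config = {'name': 12, 'z': 21, 'id': 48}
`result = config["name"] + config["z"] + config["id"]` → result = 81
So result = 81

Answer: 81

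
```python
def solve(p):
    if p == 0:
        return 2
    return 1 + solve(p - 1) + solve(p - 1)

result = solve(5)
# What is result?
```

solve(p) = 1 + 2·solve(p-1), solve(0)=2. Closed form: (2+1)·2^5 - 1 = 95.

Answer: 95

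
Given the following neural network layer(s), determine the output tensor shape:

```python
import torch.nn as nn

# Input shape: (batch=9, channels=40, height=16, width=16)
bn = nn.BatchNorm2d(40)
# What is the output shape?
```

Input: (9, 40, 16, 16) -> Output: (9, 40, 16, 16)

Answer: (9, 40, 16, 16)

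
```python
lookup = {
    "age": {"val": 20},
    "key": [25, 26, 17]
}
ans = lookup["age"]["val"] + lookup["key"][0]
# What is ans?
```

Trace:
`lookup = { ...` → lookup = {'age': {'val': 20}, 'key': [25, 26, 17]}
`ans = lookup["age"]["val"] + lookup["key"][0]` → ans = 45
So ans = 45

Answer: 45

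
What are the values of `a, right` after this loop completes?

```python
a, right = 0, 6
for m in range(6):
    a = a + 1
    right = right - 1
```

a goes 0→6, right goes 6→0
`a, right` takes the values: (0, 6) → (1, 6) → (1, 5) → (2, 5) → (2, 4) → (3, 4) → (3, 3) → (4, 3) → (4, 2) → (5, 2) → (5, 1) → (6, 1) → (6, 0)

Answer: 6, 0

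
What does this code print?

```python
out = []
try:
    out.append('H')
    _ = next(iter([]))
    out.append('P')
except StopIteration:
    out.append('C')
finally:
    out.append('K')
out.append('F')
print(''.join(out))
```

Execution trace: 'H' (try body) → 'C' (except StopIteration) → 'K' (finally) → 'F' (after the try/except). Output: HCKF

Answer: HCKF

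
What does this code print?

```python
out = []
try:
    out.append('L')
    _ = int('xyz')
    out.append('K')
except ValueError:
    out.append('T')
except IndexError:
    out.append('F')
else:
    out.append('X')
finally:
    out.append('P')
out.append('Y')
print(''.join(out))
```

Execution trace: 'L' (try body) → 'T' (except ValueError) → 'P' (finally) → 'Y' (after the try/except). Output: LTPY

Answer: LTPY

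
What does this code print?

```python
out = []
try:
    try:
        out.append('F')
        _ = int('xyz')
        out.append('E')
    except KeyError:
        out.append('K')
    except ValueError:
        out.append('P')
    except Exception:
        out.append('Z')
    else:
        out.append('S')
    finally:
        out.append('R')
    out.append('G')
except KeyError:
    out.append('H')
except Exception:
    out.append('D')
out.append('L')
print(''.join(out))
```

Execution trace: 'F' (inner try body) → 'P' (inner except ValueError) → 'R' (inner finally) → 'G' (try body, no exception) → 'L' (after the try/except). Output: FPRGL

Answer: FPRGL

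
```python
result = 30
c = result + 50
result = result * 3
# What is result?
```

Trace:
`result = 30` → result = 30
`c = result + 50` → c = 80
`result = result * 3` → result = 90
So result = 90

Answer: 90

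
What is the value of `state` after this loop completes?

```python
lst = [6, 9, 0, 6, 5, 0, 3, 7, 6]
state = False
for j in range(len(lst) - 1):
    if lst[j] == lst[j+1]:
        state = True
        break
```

Check consecutive duplicates in [6, 9, 0, 6, 5, 0, 3, 7, 6]
`state` takes the values: False

Answer: False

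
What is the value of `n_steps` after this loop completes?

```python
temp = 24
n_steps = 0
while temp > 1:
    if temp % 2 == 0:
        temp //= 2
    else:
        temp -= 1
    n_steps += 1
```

Steps to reduce 24 to 1
`n_steps` takes the values: 0 → 1 → 2 → 3 → 4 → 5

Answer: 5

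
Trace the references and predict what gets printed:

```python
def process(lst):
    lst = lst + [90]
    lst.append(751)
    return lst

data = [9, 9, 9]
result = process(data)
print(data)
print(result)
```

Key concept: rebinding parameter vs mutation.
Step by step:
`data = [9, 9, 9]` → data = [9, 9, 9]
`result = process(data)` → result = [9, 9, 9, 90, 751]
`print(data)` → prints [9, 9, 9]
`print(result)` → prints [9, 9, 9, 90, 751]

Answer:
[9, 9, 9]
[9, 9, 9, 90, 751]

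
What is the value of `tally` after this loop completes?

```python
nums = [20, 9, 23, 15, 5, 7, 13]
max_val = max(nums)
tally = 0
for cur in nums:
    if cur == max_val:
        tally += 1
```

Count of max value 23 in [20, 9, 23, 15, 5, 7, 13]
`tally` takes the values: 0 → 1

Answer: 1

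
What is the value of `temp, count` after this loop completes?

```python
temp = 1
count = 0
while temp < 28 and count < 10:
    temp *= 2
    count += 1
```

Double until >= 28 or 10 iterations
`temp, count` takes the values: (1, 0) → (2, 0) → (2, 1) → (4, 1) → (4, 2) → (8, 2) → (8, 3) → (16, 3) → (16, 4) → (32, 4) → (32, 5)

Answer: 32, 5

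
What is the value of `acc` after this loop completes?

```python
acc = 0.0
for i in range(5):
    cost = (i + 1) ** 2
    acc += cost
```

Sum of squared losses 1² + 2² + ... + 5²
`acc` takes the values: 0.0 → 1.0 → 5.0 → 14.0 → 30.0 → 55.0

Answer: 55.0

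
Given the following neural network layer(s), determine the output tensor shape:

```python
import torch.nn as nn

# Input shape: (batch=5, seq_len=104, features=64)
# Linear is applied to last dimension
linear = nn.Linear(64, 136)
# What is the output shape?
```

Input: (5, 104, 64) -> Output: (5, 104, 136)

Answer: (5, 104, 136)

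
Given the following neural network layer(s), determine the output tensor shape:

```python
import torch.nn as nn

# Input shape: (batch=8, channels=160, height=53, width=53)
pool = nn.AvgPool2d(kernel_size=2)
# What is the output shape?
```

Input: (8, 160, 53, 53) -> Output: (8, 160, 26, 26)

Answer: (8, 160, 26, 26)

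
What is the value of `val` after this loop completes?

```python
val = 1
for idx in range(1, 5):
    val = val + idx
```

Start at 1, add 1 through 4
`val` takes the values: 1 → 2 → 4 → 7 → 11

Answer: 11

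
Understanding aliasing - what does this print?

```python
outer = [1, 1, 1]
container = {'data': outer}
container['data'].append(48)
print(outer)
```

Key concept: dict holds reference to list.
Step by step:
`outer = [1, 1, 1]` → outer = [1, 1, 1]
`container = {'data': outer}` → container = {'data': [1, 1, 1]}
`container['data'].append(48)` → outer = [1, 1, 1, 48]; container = {'data': [1, 1, 1, 48]}
`print(outer)` → prints [1, 1, 1, 48]

Answer: [1, 1, 1, 48]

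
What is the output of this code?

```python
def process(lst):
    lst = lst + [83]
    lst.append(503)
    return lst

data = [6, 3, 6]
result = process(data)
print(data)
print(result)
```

Key concept: rebinding parameter vs mutation.
Step by step:
`data = [6, 3, 6]` → data = [6, 3, 6]
`result = process(data)` → result = [6, 3, 6, 83, 503]
`print(data)` → prints [6, 3, 6]
`print(result)` → prints [6, 3, 6, 83, 503]

Answer:
[6, 3, 6]
[6, 3, 6, 83, 503]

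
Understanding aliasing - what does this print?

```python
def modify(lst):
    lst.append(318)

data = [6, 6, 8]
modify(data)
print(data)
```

Key concept: function modifies passed list.
Step by step:
`data = [6, 6, 8]` → data = [6, 6, 8]
`modify(data)` → data = [6, 6, 8, 318]
`print(data)` → prints [6, 6, 8, 318]

Answer: [6, 6, 8, 318]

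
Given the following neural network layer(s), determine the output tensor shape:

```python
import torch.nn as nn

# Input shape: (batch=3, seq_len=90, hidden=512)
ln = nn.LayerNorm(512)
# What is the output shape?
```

Input: (3, 90, 512) -> Output: (3, 90, 512)

Answer: (3, 90, 512)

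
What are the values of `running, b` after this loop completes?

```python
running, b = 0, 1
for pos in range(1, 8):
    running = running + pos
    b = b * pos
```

Sum and factorial of 1 to 7
`running, b` takes the values: (0, 1) → (1, 1) → (3, 1) → (3, 2) → (6, 2) → (6, 6) → (10, 6) → (10, 24) → (15, 24) → (15, 120) → (21, 120) → (21, 720) → (28, 720) → (28, 5040)

Answer: 28, 5040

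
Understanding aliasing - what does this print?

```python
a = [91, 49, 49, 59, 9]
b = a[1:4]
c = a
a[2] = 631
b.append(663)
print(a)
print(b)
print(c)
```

Key concept: slice vs alias.
Step by step:
`a = [91, 49, 49, 59, 9]` → a = [91, 49, 49, 59, 9]
`b = a[1:4]` → b = [49, 49, 59]
`c = a` → c = [91, 49, 49, 59, 9] (same object as a)
`a[2] = 631` → a = [91, 49, 631, 59, 9] (same object as c); c = [91, 49, 631, 59, 9] (same object as a)
`b.append(663)` → b = [49, 49, 59, 663]
`print(a)` → prints [91, 49, 631, 59, 9]
`print(b)` → prints [49, 49, 59, 663]
`print(c)` → prints [91, 49, 631, 59, 9]

Answer:
[91, 49, 631, 59, 9]
[49, 49, 59, 663]
[91, 49, 631, 59, 9]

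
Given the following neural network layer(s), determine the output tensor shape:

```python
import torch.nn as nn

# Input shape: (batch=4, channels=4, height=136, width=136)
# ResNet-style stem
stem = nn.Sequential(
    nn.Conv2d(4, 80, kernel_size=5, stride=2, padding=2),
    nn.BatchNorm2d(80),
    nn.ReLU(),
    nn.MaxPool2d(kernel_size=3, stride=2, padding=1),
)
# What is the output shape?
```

Input: (4, 4, 136, 136) -> after Conv2d 5x5 stride=2: (4, 80, 68, 68) -> Output: (4, 80, 34, 34)

Answer: (4, 80, 34, 34)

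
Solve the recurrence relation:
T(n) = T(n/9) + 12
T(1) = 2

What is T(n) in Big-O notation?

Each step divides n by 9 and adds 12. After log_9(n) steps we reach T(1)=2. So T(n) = 12·log_9(n) + 2 = O(log n).

Answer: O(log n)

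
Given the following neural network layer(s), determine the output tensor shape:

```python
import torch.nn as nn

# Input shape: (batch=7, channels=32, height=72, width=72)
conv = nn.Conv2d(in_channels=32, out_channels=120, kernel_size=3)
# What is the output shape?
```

Input: (7, 32, 72, 72) -> Output: (7, 120, 70, 70)

Answer: (7, 120, 70, 70)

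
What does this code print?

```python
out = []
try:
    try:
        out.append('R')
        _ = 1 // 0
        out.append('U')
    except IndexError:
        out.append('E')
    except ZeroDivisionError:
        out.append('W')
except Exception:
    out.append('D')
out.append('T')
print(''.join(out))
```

Execution trace: 'R' (inner try body) → 'W' (inner except ZeroDivisionError) → 'T' (after the try/except). Output: RWT

Answer: RWT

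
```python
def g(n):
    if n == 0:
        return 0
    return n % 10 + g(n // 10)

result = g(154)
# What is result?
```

Sum of digits of 154: 4 + 5 + 1 = 10

Answer: 10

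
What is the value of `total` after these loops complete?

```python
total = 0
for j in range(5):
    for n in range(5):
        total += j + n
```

Sum of all j+n for j,n in 5x5
`total` takes the values: 0 → 1 → 3 → 6 → 10 → 11 → 13 → 16 → 20 → 25 → 27 → 30 → 34 → 39 → 45 → 48 → 52 → 57 → 63 → 70 → 74 → 79 → 85 → 92 → 100

Answer: 100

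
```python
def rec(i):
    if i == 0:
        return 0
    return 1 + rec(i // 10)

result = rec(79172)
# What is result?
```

Count of digits of 79172: 5

Answer: 5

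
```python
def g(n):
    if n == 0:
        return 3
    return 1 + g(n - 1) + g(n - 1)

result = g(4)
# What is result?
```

g(n) = 1 + 2·g(n-1), g(0)=3. Closed form: (3+1)·2^4 - 1 = 63.

Answer: 63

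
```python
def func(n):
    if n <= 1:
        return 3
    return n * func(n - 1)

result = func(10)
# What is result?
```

func(10) = 10 * 9 * 8 * 7 * 6 * 5 * 4 * 3 * 2 * 3 = 10886400

Answer: 10886400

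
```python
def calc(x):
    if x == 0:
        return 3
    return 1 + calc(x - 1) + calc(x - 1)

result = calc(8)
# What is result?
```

calc(x) = 1 + 2·calc(x-1), calc(0)=3. Closed form: (3+1)·2^8 - 1 = 1023.

Answer: 1023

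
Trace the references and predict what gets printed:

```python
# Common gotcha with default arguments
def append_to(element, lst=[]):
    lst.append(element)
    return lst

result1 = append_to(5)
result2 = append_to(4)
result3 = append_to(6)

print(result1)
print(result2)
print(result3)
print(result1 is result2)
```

Key concept: mutable default argument gotcha.
Step by step:
`result1 = append_to(5)` → result1 = [5]
`result2 = append_to(4)` → result1 = [5, 4] (same object as result2); result2 = [5, 4] (same object as result1)
`result3 = append_to(6)` → result1 = [5, 4, 6] (same object as result2, result3); result2 = [5, 4, 6] (same object as result1, result3); result3 = [5, 4, 6] (same object as result1, result2)
`print(result1)` → prints [5, 4, 6]
`print(result2)` → prints [5, 4, 6]
`print(result3)` → prints [5, 4, 6]
`print(result1 is result2)` → prints True

Answer:
[5, 4, 6]
[5, 4, 6]
[5, 4, 6]
True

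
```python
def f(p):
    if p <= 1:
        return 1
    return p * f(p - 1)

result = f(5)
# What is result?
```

f(5) = 5 * 4 * 3 * 2 * 1 = 120

Answer: 120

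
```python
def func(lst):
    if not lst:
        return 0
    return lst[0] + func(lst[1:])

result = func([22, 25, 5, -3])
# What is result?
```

22 + 25 + 5 + (-3) + 0 = 49

Answer: 49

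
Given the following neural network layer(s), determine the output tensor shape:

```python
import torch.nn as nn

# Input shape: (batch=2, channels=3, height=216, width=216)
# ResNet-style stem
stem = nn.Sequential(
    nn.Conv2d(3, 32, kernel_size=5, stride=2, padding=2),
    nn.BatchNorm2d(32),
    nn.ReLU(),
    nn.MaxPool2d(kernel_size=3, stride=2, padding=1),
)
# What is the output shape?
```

Input: (2, 3, 216, 216) -> after Conv2d 5x5 stride=2: (2, 32, 108, 108) -> Output: (2, 32, 54, 54)

Answer: (2, 32, 54, 54)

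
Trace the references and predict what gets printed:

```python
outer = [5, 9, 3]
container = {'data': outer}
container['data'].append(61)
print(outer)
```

Key concept: dict holds reference to list.
Step by step:
`outer = [5, 9, 3]` → outer = [5, 9, 3]
`container = {'data': outer}` → container = {'data': [5, 9, 3]}
`container['data'].append(61)` → outer = [5, 9, 3, 61]; container = {'data': [5, 9, 3, 61]}
`print(outer)` → prints [5, 9, 3, 61]

Answer: [5, 9, 3, 61]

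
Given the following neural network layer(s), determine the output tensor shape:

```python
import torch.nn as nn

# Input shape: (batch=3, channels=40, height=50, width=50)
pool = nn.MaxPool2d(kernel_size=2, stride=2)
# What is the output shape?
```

Input: (3, 40, 50, 50) -> Output: (3, 40, 25, 25)

Answer: (3, 40, 25, 25)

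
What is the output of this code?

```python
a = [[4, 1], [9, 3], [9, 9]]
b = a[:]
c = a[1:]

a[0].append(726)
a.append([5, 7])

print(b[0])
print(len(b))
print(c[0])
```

Key concept: slice with nested mutation.
Step by step:
`a = [[4, 1], [9, 3], [9, 9]]` → a = [[4, 1], [9, 3], [9, 9]]
`b = a[:]` → b = [[4, 1], [9, 3], [9, 9]]
`c = a[1:]` → c = [[9, 3], [9, 9]]
`a[0].append(726)` → a = [[4, 1, 726], [9, 3], [9, 9]]; b = [[4, 1, 726], [9, 3], [9, 9]]
`a.append([5, 7])` → a = [[4, 1, 726], [9, 3], [9, 9], [5, 7]]
`print(b[0])` → prints [4, 1, 726]
`print(len(b))` → prints 3
`print(c[0])` → prints [9, 3]

Answer:
[4, 1, 726]
3
[9, 3]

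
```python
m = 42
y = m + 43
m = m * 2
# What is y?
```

Trace:
`m = 42` → m = 42
`y = m + 43` → y = 85
`m = m * 2` → m = 84
So y = 85

Answer: 85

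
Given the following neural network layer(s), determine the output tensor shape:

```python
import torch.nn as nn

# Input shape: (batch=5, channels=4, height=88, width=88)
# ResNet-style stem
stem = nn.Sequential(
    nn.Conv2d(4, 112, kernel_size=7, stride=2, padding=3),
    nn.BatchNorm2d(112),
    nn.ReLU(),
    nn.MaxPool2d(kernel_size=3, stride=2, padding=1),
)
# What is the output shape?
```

Input: (5, 4, 88, 88) -> after Conv2d 7x7 stride=2: (5, 112, 44, 44) -> Output: (5, 112, 22, 22)

Answer: (5, 112, 22, 22)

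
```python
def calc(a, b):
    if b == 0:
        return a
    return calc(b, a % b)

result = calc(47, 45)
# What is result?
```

calc(47, 45) -> calc(45, 2) -> calc(2, 1) -> calc(1, 0) -> 1

Answer: 1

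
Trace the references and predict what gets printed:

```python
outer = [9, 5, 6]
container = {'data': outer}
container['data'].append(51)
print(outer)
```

Key concept: dict holds reference to list.
Step by step:
`outer = [9, 5, 6]` → outer = [9, 5, 6]
`container = {'data': outer}` → container = {'data': [9, 5, 6]}
`container['data'].append(51)` → outer = [9, 5, 6, 51]; container = {'data': [9, 5, 6, 51]}
`print(outer)` → prints [9, 5, 6, 51]

Answer: [9, 5, 6, 51]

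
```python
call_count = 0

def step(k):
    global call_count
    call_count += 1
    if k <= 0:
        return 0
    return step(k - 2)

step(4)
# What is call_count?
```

Linear recursion stepping by 2: 3 calls from k=4 down to ≤0.

Answer: 3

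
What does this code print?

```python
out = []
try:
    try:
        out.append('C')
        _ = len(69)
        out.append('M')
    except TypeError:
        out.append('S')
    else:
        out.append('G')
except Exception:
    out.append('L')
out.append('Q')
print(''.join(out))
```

Execution trace: 'C' (inner try body) → 'S' (inner except TypeError) → 'Q' (after the try/except). Output: CSQ

Answer: CSQ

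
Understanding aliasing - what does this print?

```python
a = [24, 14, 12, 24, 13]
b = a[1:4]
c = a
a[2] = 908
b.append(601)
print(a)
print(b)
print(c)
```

Key concept: slice vs alias.
Step by step:
`a = [24, 14, 12, 24, 13]` → a = [24, 14, 12, 24, 13]
`b = a[1:4]` → b = [14, 12, 24]
`c = a` → c = [24, 14, 12, 24, 13] (same object as a)
`a[2] = 908` → a = [24, 14, 908, 24, 13] (same object as c); c = [24, 14, 908, 24, 13] (same object as a)
`b.append(601)` → b = [14, 12, 24, 601]
`print(a)` → prints [24, 14, 908, 24, 13]
`print(b)` → prints [14, 12, 24, 601]
`print(c)` → prints [24, 14, 908, 24, 13]

Answer:
[24, 14, 908, 24, 13]
[14, 12, 24, 601]
[24, 14, 908, 24, 13]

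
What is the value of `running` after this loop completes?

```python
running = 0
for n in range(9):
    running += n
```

Sum of 0 to 8 = 36
`running` takes the values: 0 → 1 → 3 → 6 → 10 → 15 → 21 → 28 → 36

Answer: 36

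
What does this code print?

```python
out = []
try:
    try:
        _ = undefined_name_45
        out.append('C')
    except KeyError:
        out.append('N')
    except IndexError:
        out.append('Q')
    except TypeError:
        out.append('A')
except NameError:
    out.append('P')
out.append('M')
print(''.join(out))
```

Execution trace: 'P' (outer except NameError) → 'M' (after the try/except). Output: PM

Answer: PM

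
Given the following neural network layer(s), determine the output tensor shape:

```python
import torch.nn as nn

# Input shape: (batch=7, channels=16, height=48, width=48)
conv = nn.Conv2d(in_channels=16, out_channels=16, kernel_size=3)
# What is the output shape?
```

Input: (7, 16, 48, 48) -> Output: (7, 16, 46, 46)

Answer: (7, 16, 46, 46)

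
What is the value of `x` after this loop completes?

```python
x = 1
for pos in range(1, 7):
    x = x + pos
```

Start at 1, add 1 through 6
`x` takes the values: 1 → 2 → 4 → 7 → 11 → 16 → 22

Answer: 22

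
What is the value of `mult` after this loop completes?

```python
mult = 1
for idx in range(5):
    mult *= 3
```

3^5 = 243
`mult` takes the values: 1 → 3 → 9 → 27 → 81 → 243

Answer: 243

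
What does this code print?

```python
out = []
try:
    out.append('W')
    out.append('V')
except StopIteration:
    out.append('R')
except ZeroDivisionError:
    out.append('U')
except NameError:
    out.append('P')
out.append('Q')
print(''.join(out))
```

Execution trace: 'W' (try body) → 'V' (try body, no exception) → 'Q' (after the try/except). Output: WVQ

Answer: WVQ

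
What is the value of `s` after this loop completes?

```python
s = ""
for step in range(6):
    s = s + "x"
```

Repeat 'x' 6 times
`s` takes the values: "" → "x" → "xx" → "xxx" → "xxxx" → "xxxxx" → "xxxxxx"

Answer: "xxxxxx"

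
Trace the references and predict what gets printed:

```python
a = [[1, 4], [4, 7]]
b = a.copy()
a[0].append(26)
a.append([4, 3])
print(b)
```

Key concept: shallow copy with nested lists.
Step by step:
`a = [[1, 4], [4, 7]]` → a = [[1, 4], [4, 7]]
`b = a.copy()` → b = [[1, 4], [4, 7]]
`a[0].append(26)` → a = [[1, 4, 26], [4, 7]]; b = [[1, 4, 26], [4, 7]]
`a.append([4, 3])` → a = [[1, 4, 26], [4, 7], [4, 3]]
`print(b)` → prints [[1, 4, 26], [4, 7]]

Answer: [[1, 4, 26], [4, 7]]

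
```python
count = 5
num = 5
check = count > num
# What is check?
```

Trace:
`count = 5` → count = 5
`num = 5` → num = 5
`check = count > num` → check = False
So check = False

Answer: False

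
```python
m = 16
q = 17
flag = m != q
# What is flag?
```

Trace:
`m = 16` → m = 16
`q = 17` → q = 17
`flag = m != q` → flag = True
So flag = True

Answer: True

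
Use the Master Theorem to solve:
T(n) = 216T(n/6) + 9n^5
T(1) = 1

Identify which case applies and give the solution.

a=216, b=6, f(n)=9n^5. log_6(216) = 3. Since c=5 > 3 and the regularity condition holds (216(n/6)^5 = (216/6^5)n^5 with 216/6^5 < 1), Case 3 applies: T(n) = Θ(f(n)) = O(n^5).

Answer: O(n^5) - Case 3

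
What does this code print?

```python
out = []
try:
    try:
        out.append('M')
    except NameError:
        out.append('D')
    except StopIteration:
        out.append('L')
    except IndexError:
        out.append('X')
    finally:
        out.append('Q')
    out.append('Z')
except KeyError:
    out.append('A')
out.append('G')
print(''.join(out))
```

Execution trace: 'M' (inner try body, no exception) → 'Q' (inner finally) → 'Z' (try body, no exception) → 'G' (after the try/except). Output: MQZG

Answer: MQZG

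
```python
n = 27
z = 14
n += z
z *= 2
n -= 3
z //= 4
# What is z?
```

Trace:
`n = 27` → n = 27
`z = 14` → z = 14
`n += z` → n = 41
`z *= 2` → z = 28
`n -= 3` → n = 38
`z //= 4` → z = 7
So z = 7

Answer: 7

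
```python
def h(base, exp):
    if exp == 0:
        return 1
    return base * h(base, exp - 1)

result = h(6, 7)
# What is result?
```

h(6, 7) = 6 * 6 * 6 * 6 * 6 * 6 * 6 = 279936

Answer: 279936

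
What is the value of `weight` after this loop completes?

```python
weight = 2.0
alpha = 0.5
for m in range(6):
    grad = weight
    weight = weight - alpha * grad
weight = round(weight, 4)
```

Gradient descent: w = 2.0 * (1 - 0.5)^6
`weight` takes the values: 2.0 → 1.0 → 0.5 → 0.25 → 0.125 → 0.0625 → 0.03125 → 0.0312

Answer: 0.0312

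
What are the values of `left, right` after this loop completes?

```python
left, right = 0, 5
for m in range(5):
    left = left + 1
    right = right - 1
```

left goes 0→5, right goes 5→0
`left, right` takes the values: (0, 5) → (1, 5) → (1, 4) → (2, 4) → (2, 3) → (3, 3) → (3, 2) → (4, 2) → (4, 1) → (5, 1) → (5, 0)

Answer: 5, 0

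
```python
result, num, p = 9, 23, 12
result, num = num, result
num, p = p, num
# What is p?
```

Trace:
`result, num, p = 9, 23, 12` → result = 9; num = 23; p = 12
`result, num = num, result` → result = 23; num = 9
`num, p = p, num` → num = 12; p = 9
So p = 9

Answer: 9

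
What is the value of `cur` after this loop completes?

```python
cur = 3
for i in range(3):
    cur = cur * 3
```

Multiply by 3, 3 times: 3 * 3^3 = 81
`cur` takes the values: 3 → 9 → 27 → 81

Answer: 81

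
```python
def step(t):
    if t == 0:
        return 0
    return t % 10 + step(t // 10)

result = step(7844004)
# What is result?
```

Sum of digits of 7844004: 4 + 0 + 0 + 4 + 4 + 8 + 7 = 27

Answer: 27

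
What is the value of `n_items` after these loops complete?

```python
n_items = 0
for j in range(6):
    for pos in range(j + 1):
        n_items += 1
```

Triangle: 1 + 2 + ... + 6
`n_items` takes the values: 0 → 1 → 2 → 3 → 4 → 5 → 6 → 7 → 8 → 9 → 10 → 11 → 12 → 13 → 14 → 15 → 16 → 17 → 18 → 19 → 20 → 21

Answer: 21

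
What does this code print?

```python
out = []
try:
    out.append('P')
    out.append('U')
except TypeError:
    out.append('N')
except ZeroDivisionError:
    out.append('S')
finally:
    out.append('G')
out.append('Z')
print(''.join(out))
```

Execution trace: 'P' (try body) → 'U' (try body, no exception) → 'G' (finally) → 'Z' (after the try/except). Output: PUGZ

Answer: PUGZ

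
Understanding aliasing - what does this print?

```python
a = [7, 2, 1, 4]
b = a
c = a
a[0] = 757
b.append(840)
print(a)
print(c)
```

Key concept: multiple aliases.
Step by step:
`a = [7, 2, 1, 4]` → a = [7, 2, 1, 4]
`b = a` → b = [7, 2, 1, 4] (same object as a)
`c = a` → c = [7, 2, 1, 4] (same object as a, b)
`a[0] = 757` → a = [757, 2, 1, 4] (same object as b, c); b = [757, 2, 1, 4] (same object as a, c); c = [757, 2, 1, 4] (same object as a, b)
`b.append(840)` → a = [757, 2, 1, 4, 840] (same object as b, c); b = [757, 2, 1, 4, 840] (same object as a, c); c = [757, 2, 1, 4, 840] (same object as a, b)
`print(a)` → prints [757, 2, 1, 4, 840]
`print(c)` → prints [757, 2, 1, 4, 840]

Answer:
[757, 2, 1, 4, 840]
[757, 2, 1, 4, 840]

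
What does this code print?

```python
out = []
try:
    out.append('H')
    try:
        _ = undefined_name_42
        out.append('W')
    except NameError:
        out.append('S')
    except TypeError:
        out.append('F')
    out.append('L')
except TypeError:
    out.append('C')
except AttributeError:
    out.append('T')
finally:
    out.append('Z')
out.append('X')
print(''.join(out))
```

Execution trace: 'H' (try body) → 'S' (inner except NameError) → 'L' (try body, no exception) → 'Z' (finally) → 'X' (after the try/except). Output: HSLZX

Answer: HSLZX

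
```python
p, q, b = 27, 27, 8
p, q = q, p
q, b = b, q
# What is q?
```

Trace:
`p, q, b = 27, 27, 8` → p = 27; q = 27; b = 8
`p, q = q, p` → p = 27; q = 27
`q, b = b, q` → q = 8; b = 27
So q = 8

Answer: 8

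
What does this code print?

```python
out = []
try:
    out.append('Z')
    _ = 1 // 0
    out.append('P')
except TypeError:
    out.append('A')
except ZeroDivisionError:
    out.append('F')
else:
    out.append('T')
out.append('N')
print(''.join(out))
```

Execution trace: 'Z' (try body) → 'F' (except ZeroDivisionError) → 'N' (after the try/except). Output: ZFN

Answer: ZFN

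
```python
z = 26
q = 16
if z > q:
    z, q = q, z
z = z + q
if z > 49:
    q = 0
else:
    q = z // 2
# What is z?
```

Trace:
`z = 26` → z = 26
`q = 16` → q = 16
`if z > q: ...` → z > q is True → z = 16; q = 26
`z = z + q` → z = 42
`if z > 49: ...` → z > 49 is False, take else branch → q = 21
So z = 42

Answer: 42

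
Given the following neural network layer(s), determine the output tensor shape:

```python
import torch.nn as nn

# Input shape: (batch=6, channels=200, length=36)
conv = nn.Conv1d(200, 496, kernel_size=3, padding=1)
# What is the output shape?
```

Input: (6, 200, 36) -> Output: (6, 496, 36)

Answer: (6, 496, 36)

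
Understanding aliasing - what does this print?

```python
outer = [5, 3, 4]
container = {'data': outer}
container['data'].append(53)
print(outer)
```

Key concept: dict holds reference to list.
Step by step:
`outer = [5, 3, 4]` → outer = [5, 3, 4]
`container = {'data': outer}` → container = {'data': [5, 3, 4]}
`container['data'].append(53)` → outer = [5, 3, 4, 53]; container = {'data': [5, 3, 4, 53]}
`print(outer)` → prints [5, 3, 4, 53]

Answer: [5, 3, 4, 53]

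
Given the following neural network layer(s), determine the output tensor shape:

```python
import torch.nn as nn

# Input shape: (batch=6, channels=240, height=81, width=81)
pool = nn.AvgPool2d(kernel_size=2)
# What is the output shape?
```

Input: (6, 240, 81, 81) -> Output: (6, 240, 40, 40)

Answer: (6, 240, 40, 40)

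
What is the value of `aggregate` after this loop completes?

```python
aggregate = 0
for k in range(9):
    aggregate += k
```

Sum of 0 to 8 = 36
`aggregate` takes the values: 0 → 1 → 3 → 6 → 10 → 15 → 21 → 28 → 36

Answer: 36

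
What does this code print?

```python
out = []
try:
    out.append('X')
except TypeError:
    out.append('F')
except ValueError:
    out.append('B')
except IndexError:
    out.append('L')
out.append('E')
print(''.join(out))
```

Execution trace: 'X' (try body, no exception) → 'E' (after the try/except). Output: XE

Answer: XE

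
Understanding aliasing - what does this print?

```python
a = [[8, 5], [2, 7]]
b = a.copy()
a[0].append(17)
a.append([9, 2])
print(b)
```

Key concept: shallow copy with nested lists.
Step by step:
`a = [[8, 5], [2, 7]]` → a = [[8, 5], [2, 7]]
`b = a.copy()` → b = [[8, 5], [2, 7]]
`a[0].append(17)` → a = [[8, 5, 17], [2, 7]]; b = [[8, 5, 17], [2, 7]]
`a.append([9, 2])` → a = [[8, 5, 17], [2, 7], [9, 2]]
`print(b)` → prints [[8, 5, 17], [2, 7]]

Answer: [[8, 5, 17], [2, 7]]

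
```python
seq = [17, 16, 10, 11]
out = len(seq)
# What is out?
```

Trace:
`seq = [17, 16, 10, 11]` → seq = [17, 16, 10, 11]
`out = len(seq)` → out = 4
So out = 4

Answer: 4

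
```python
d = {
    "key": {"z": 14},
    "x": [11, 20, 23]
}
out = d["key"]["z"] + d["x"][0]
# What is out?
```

Trace:
`d = { ...` → d = {'key': {'z': 14}, 'x': [11, 20, 23]}
`out = d["key"]["z"] + d["x"][0]` → out = 25
So out = 25

Answer: 25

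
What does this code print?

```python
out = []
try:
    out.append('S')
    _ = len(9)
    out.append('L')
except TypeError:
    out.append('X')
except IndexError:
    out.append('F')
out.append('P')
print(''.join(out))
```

Execution trace: 'S' (try body) → 'X' (except TypeError) → 'P' (after the try/except). Output: SXP

Answer: SXP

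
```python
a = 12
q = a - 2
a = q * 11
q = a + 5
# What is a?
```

Trace:
`a = 12` → a = 12
`q = a - 2` → q = 10
`a = q * 11` → a = 110
`q = a + 5` → q = 115
So a = 110

Answer: 110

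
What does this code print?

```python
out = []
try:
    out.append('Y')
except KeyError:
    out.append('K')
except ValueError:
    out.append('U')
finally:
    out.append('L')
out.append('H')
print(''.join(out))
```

Execution trace: 'Y' (try body, no exception) → 'L' (finally) → 'H' (after the try/except). Output: YLH

Answer: YLH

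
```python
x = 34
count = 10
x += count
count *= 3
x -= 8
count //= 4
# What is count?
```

Trace:
`x = 34` → x = 34
`count = 10` → count = 10
`x += count` → x = 44
`count *= 3` → count = 30
`x -= 8` → x = 36
`count //= 4` → count = 7
So count = 7

Answer: 7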